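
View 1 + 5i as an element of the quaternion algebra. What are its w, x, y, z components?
1 + 5i + 0j + 0k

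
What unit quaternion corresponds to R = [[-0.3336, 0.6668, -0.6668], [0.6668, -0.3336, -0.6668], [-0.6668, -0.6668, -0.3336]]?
-0.5774i - 0.5774j + 0.5774k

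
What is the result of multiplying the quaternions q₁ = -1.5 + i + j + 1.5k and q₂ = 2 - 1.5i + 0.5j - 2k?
1 + 1.5i + j + 8k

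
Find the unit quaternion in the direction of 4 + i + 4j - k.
0.686 + 0.1715i + 0.686j - 0.1715k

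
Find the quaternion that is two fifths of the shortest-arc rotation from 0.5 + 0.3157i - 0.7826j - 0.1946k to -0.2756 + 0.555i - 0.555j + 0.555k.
0.2171 + 0.4981i - 0.8282j + 0.1372k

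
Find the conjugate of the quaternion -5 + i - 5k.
-5 - i + 5k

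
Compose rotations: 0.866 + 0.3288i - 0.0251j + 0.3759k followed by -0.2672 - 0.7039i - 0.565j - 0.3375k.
0.1127 - 0.9183i - 0.329j - 0.1893k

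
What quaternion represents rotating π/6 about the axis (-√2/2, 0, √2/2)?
0.9659 - 0.183i + 0.183k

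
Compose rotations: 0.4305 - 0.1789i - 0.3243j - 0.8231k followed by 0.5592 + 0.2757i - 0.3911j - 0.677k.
-0.394 + 0.121i - 0.0017j - 0.9111k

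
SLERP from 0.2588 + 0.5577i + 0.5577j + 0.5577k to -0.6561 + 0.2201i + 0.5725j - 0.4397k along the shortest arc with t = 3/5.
-0.3748 + 0.499i + 0.7808j - 0.0286k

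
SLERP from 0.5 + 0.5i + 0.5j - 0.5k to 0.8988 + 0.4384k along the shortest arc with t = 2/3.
0.9408 + 0.2217i + 0.2217j + 0.129k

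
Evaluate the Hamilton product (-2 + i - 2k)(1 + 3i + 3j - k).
-7 + i - 11j + 3k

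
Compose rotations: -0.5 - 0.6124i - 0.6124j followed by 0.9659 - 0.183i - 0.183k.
-0.595 - 0.6121i - 0.4794j + 0.2036k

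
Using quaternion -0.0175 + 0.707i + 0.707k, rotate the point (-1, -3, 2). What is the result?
(1.925, 3.072, -0.925)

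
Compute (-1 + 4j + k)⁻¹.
-0.0556 - 0.2222j - 0.0556k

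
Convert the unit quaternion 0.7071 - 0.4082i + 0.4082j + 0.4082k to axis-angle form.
axis = (-√3/3, √3/3, √3/3), θ = π/2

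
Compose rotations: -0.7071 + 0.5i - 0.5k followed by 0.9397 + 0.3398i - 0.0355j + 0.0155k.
-0.8266 + 0.2473i + 0.2028j - 0.4631k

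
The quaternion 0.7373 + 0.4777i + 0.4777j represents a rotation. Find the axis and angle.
axis = (√2/2, √2/2, 0), θ = 85°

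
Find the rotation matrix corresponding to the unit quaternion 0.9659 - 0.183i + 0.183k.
[[0.933, -0.3535, -0.067], [0.3535, 0.866, 0.3535], [-0.067, -0.3535, 0.933]]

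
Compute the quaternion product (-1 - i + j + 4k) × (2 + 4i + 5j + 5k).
-23 - 21i + 18j - 6k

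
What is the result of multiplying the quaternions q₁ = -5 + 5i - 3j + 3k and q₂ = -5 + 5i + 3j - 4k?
21 - 47i + 35j + 35k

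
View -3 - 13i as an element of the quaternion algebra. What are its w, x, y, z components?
-3 - 13i + 0j + 0k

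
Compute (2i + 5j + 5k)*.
-2i - 5j - 5k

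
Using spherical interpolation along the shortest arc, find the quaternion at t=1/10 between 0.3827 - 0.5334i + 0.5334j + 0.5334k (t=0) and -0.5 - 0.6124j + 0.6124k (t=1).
0.4388 - 0.5141i + 0.5998j + 0.4283k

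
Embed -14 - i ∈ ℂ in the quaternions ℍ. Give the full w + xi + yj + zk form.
-14 - i + 0j + 0k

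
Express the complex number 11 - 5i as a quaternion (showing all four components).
11 - 5i + 0j + 0k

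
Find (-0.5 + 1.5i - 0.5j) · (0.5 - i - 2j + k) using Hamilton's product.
0.25 + 0.75i - 0.75j - 4k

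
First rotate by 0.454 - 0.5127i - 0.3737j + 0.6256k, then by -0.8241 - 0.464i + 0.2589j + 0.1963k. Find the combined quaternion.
-0.6381 + 0.4472i + 0.6151j - 0.1203k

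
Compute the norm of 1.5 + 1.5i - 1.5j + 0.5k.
√7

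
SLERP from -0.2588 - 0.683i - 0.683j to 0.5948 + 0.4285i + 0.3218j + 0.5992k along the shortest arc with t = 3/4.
-0.5432 - 0.5304i - 0.4459j - 0.4742k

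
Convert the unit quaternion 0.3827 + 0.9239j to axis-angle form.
axis = (0, 1, 0), θ = 3π/4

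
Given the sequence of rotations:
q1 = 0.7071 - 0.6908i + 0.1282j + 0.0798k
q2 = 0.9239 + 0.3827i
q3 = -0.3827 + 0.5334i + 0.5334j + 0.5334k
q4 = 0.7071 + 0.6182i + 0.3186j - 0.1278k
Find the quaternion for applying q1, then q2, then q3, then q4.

q2 · q1 = 0.9177 - 0.3676i + 0.0879j + 0.1228k
q3 · q2 · q1 = -0.2675 + 0.6488i + 0.1943j + 0.6855k
q4 · q3 · q2 · q1 = -0.5645 + 0.5366i - 0.4545j + 0.4323k
-0.5645 + 0.5366i - 0.4545j + 0.4323k


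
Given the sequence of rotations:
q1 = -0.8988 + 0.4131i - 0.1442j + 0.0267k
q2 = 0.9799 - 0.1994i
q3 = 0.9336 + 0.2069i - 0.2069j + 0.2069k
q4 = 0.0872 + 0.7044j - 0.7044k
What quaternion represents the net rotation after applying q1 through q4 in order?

q2 · q1 = -0.7984 + 0.584i - 0.136j + 0.0549k
q3 · q2 · q1 = -0.9057 + 0.3968i + 0.1477j - 0.0212k
q4 · q3 · q2 · q1 = -0.198 + 0.1237i - 0.9046j + 0.3566k
-0.198 + 0.1237i - 0.9046j + 0.3566k


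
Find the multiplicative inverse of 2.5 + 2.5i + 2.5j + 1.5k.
0.119 - 0.119i - 0.119j - 0.0714k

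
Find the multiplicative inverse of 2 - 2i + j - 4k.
0.08 + 0.08i - 0.04j + 0.16k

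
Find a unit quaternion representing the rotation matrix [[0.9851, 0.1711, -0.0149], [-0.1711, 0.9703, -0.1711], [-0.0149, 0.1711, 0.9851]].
0.9925 + 0.0862i - 0.0862k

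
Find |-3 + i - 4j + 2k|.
√30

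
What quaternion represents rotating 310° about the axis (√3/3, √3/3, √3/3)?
-0.9063 + 0.244i + 0.244j + 0.244k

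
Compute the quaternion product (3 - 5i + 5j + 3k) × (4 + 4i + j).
27 - 11i + 35j - 13k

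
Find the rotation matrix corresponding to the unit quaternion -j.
[[-1, 0, 0], [0, 1, 0], [0, 0, -1]]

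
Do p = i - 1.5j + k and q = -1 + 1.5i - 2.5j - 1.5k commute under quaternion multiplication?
No: pq = -3.75 + 3.75i + 4.5j - 1.25k ≠ -3.75 - 5.75i - 1.5j - 0.75k = qp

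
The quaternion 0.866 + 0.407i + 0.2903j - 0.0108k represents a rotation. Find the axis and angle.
axis = (0.8139, 0.5806, -0.0216), θ = π/3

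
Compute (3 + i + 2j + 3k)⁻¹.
0.1304 - 0.0435i - 0.087j - 0.1304k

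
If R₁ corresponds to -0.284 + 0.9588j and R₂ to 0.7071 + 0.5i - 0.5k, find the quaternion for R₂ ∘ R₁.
-0.2008 + 0.3374i + 0.678j + 0.6214k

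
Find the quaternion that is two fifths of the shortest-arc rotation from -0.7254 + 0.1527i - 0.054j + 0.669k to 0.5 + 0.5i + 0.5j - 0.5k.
-0.6957 - 0.1233i - 0.2581j + 0.6589k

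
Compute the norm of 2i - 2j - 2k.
√12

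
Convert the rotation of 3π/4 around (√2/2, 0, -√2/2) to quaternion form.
0.3827 + 0.6533i - 0.6533k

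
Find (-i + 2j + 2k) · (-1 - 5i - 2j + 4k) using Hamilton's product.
-9 + 13i - 8j + 10k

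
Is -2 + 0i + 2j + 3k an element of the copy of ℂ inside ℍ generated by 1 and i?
No. The quaternion -2 + 2j + 3k has j-coefficient y = 2 and k-coefficient z = 3, not both zero, so it does not lie in the complex subalgebra spanned by 1 and i.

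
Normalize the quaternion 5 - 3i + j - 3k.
0.7538 - 0.4523i + 0.1508j - 0.4523k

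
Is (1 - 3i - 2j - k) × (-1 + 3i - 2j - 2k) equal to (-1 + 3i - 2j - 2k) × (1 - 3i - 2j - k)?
No: pq = 2 + 8i - 9j + 11k ≠ 2 + 4i + 9j - 13k = qp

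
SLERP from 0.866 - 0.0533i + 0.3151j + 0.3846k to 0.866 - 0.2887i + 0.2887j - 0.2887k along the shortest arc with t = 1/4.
0.9117 - 0.1202i + 0.3245j + 0.2216k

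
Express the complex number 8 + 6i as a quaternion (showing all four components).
8 + 6i + 0j + 0k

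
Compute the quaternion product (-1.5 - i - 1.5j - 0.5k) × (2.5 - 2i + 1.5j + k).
-3 - 0.25i - 4j - 7.25k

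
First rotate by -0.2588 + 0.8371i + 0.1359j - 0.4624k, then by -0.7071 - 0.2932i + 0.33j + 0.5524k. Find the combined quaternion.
0.639 - 0.7437i + 0.1453j - 0.1321k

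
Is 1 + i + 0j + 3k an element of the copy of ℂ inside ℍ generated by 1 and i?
No. The quaternion 1 + i + 3k has j-coefficient y = 0 and k-coefficient z = 3, not both zero, so it does not lie in the complex subalgebra spanned by 1 and i.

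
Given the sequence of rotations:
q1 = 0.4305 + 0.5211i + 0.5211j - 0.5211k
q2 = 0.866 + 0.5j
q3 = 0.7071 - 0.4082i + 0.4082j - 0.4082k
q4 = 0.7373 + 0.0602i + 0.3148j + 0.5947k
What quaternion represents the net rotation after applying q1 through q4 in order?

q2 · q1 = 0.1123 + 0.1907i + 0.6665j - 0.7118k
q3 · q2 · q1 = -0.4054 + 0.0705i + 0.1487j - 0.8991k
q4 · q3 · q2 · q1 = 0.1847 - 0.3439i + 0.0781j - 0.9172k
0.1847 - 0.3439i + 0.0781j - 0.9172k


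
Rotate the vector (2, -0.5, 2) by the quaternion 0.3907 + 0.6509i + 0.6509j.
(0.899, 0.601, -2.661)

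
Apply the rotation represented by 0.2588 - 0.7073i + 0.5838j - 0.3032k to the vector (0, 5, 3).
(-1.151, -0.886, -5.647)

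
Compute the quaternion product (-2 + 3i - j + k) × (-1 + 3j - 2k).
7 - 4i + j + 12k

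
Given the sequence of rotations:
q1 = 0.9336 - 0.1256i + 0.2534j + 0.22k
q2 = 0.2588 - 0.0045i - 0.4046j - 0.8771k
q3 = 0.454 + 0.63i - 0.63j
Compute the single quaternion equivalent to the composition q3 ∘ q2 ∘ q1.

q2 · q1 = 0.5365 + 0.0965i - 0.201j - 0.8139k
q3 · q2 · q1 = 0.0561 + 0.8946i + 0.0835j - 0.4353k
0.0561 + 0.8946i + 0.0835j - 0.4353k


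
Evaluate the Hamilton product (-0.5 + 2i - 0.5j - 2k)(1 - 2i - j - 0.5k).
2 + 1.25i + 5j - 4.75k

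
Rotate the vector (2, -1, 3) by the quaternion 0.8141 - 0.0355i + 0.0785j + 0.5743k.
(1.858, 1.965, 2.586)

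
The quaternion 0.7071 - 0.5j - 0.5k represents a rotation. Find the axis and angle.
axis = (0, -√2/2, -√2/2), θ = π/2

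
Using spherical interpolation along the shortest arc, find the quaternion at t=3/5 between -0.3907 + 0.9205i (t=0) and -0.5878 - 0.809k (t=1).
-0.6396 + 0.4827i - 0.5983k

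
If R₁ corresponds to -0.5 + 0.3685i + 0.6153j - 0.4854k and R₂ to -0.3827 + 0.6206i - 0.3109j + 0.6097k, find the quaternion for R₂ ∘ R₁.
0.4499 - 0.6756i + 0.4459j + 0.3773k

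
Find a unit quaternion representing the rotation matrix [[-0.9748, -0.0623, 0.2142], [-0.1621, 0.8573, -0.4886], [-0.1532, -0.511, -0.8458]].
0.0958 - 0.0585i + 0.9589j - 0.2606k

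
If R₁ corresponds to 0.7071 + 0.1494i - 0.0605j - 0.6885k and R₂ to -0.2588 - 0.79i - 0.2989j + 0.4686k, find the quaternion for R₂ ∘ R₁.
0.2396 - 0.3631i - 0.6696j + 0.602k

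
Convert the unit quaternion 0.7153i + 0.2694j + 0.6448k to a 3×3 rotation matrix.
[[0.0233, 0.3854, 0.9225], [0.3854, -0.8548, 0.3474], [0.9225, 0.3474, -0.1685]]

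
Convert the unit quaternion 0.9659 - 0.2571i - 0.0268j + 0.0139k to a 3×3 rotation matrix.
[[0.9982, -0.0131, -0.0589], [0.0406, 0.8674, 0.4959], [0.0446, -0.4974, 0.8664]]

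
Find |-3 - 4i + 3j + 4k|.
√50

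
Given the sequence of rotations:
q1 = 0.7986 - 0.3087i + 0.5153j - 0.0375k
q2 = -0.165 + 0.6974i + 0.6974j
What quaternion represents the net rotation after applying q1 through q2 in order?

q2 · q1 = -0.2759 + 0.5817i + 0.4981j + 0.5808k
-0.2759 + 0.5817i + 0.4981j + 0.5808k


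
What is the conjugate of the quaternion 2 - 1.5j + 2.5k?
2 + 1.5j - 2.5k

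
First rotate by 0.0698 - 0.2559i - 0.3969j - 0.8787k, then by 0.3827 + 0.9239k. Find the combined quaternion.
0.8385 + 0.2688i - 0.3883j - 0.2718k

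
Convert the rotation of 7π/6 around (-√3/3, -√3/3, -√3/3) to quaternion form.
-0.2588 - 0.5577i - 0.5577j - 0.5577k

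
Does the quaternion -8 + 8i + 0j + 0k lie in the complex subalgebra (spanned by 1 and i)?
Yes. The quaternion -8 + 8i has j- and k-coefficients y = z = 0, so it lies in the complex subalgebra spanned by 1 and i.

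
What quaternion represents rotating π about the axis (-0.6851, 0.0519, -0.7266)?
-0.6851i + 0.0519j - 0.7266k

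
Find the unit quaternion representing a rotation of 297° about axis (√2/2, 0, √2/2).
-0.8526 + 0.3695i + 0.3695k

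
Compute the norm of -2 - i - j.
√6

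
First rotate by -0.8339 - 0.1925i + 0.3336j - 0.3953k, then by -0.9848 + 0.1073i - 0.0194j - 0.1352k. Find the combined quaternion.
0.7949 + 0.1529i - 0.2439j + 0.5341k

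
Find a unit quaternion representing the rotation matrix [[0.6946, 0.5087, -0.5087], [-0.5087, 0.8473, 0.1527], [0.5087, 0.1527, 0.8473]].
0.9205 - 0.2763j - 0.2763k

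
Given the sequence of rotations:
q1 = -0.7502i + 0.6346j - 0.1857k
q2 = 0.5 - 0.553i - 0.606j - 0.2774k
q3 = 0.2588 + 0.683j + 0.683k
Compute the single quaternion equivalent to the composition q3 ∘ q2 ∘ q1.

q2 · q1 = -0.0818 - 0.0865i + 0.4227j - 0.8984k
q3 · q2 · q1 = 0.3037 - 0.9247i - 0.0056j - 0.2293k
0.3037 - 0.9247i - 0.0056j - 0.2293k


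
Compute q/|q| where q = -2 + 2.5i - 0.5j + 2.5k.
-0.4887 + 0.6108i - 0.1222j + 0.6108k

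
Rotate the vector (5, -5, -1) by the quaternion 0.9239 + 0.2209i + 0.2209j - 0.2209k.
(1.185, -5.071, -4.887)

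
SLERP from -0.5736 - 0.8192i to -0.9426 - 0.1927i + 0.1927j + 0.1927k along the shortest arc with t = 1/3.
-0.7524 - 0.6511i + 0.0707j + 0.0707k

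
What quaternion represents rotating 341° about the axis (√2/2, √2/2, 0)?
-0.9863 + 0.1167i + 0.1167j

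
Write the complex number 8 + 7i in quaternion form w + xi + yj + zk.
8 + 7i + 0j + 0k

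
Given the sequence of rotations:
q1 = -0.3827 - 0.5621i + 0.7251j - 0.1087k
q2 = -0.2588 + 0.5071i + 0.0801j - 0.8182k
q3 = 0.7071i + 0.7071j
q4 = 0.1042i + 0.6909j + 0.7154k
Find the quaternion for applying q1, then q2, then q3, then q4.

q2 · q1 = 0.2371 + 0.536i + 0.2967j + 0.754k
q3 · q2 · q1 = -0.5888 + 0.7008i - 0.3655j - 0.1692k
q4 · q3 · q2 · q1 = 0.3005 + 0.0832i + 0.1122j - 0.9435k
0.3005 + 0.0832i + 0.1122j - 0.9435k


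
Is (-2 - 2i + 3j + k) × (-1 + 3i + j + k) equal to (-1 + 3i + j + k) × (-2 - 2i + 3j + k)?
No: pq = 4 - 2i - 14k ≠ 4 - 6i - 10j + 8k = qp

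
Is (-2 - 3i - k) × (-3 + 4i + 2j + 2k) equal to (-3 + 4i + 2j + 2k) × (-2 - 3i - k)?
No: pq = 20 + 3i - 2j - 7k ≠ 20 - i - 6j + 5k = qp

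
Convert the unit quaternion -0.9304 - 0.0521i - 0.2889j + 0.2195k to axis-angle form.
axis = (-0.1421, -0.7882, 0.5988), θ = 317°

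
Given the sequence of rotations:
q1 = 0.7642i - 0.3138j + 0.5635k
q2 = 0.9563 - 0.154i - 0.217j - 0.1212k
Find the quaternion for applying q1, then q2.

q2 · q1 = 0.1179 + 0.5705i - 0.3059j + 0.753k
0.1179 + 0.5705i - 0.3059j + 0.753k


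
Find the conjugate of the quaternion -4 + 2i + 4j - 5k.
-4 - 2i - 4j + 5k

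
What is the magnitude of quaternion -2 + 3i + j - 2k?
√18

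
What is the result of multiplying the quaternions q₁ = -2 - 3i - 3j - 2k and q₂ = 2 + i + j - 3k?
-4 + 3i - 19j + 2k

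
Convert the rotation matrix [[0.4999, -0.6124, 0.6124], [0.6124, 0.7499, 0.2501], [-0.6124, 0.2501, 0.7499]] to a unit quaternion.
0.866 + 0.3536j + 0.3536k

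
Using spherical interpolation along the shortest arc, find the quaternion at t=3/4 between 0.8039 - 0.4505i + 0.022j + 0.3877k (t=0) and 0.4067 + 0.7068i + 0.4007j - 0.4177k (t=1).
-0.0769 - 0.7852i - 0.3473j + 0.5069k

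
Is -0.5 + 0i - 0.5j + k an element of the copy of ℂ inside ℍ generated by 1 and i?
No. The quaternion -0.5 - 0.5j + k has j-coefficient y = -0.5 and k-coefficient z = 1, not both zero, so it does not lie in the complex subalgebra spanned by 1 and i.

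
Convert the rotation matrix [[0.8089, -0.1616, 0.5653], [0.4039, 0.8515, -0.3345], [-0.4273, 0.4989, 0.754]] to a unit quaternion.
0.9239 + 0.2255i + 0.2686j + 0.153k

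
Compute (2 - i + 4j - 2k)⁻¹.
0.08 + 0.04i - 0.16j + 0.08k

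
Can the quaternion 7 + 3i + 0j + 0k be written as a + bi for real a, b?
Yes. The quaternion 7 + 3i has j- and k-coefficients y = z = 0, so it lies in the complex subalgebra spanned by 1 and i.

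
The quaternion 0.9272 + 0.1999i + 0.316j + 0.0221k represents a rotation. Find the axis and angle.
axis = (0.5337, 0.8436, 0.059), θ = 44°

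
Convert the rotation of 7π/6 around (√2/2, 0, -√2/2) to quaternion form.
-0.2588 + 0.683i - 0.683k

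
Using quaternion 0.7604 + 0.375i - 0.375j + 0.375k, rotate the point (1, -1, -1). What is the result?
(1.578, 0.703, 0.125)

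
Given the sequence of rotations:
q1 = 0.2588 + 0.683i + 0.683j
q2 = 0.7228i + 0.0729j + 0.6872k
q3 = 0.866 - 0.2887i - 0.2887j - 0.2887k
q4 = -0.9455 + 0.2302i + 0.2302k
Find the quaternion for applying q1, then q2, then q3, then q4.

q2 · q1 = -0.5435 - 0.2823i + 0.4882j + 0.6217k
q3 · q2 · q1 = -0.2317 - 0.1261i + 0.8407j + 0.4729k
q4 · q3 · q2 · q1 = 0.1392 - 0.1276i - 0.9328j - 0.3069k
0.1392 - 0.1276i - 0.9328j - 0.3069k


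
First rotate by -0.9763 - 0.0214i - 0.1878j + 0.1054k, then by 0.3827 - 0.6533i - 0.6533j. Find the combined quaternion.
-0.5103 + 0.5608i + 0.6348j + 0.149k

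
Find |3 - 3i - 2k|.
√22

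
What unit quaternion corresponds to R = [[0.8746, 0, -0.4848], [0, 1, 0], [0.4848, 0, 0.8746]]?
0.9681 - 0.2504j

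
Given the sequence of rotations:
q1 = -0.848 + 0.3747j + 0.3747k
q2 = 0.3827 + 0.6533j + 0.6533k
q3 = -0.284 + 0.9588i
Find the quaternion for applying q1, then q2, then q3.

q2 · q1 = -0.8141 - 0.4106j - 0.4106k
q3 · q2 · q1 = 0.2312 - 0.7806i + 0.5103j - 0.2771k
0.2312 - 0.7806i + 0.5103j - 0.2771k


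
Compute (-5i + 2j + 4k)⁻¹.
0.1111i - 0.0444j - 0.0889k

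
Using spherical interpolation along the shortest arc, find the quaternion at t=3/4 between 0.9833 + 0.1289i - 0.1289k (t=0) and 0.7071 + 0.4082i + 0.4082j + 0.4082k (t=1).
0.8292 + 0.3571i + 0.3214j + 0.2857k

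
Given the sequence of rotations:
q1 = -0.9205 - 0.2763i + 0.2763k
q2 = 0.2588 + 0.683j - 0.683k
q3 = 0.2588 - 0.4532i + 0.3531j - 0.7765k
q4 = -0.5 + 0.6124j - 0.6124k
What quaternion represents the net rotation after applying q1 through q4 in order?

q2 · q1 = -0.0495 + 0.1172i - 0.44j + 0.8889k
q3 · q2 · q1 = 0.8859 + 0.025i + 0.1805j + 0.4265k
q4 · q3 · q2 · q1 = -0.2923 + 0.3592i + 0.437j - 0.7711k
-0.2923 + 0.3592i + 0.437j - 0.7711k


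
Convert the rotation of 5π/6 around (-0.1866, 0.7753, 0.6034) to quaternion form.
0.2588 - 0.1802i + 0.7489j + 0.5828k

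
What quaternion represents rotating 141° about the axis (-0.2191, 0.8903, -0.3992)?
0.3338 - 0.2065i + 0.8392j - 0.3763k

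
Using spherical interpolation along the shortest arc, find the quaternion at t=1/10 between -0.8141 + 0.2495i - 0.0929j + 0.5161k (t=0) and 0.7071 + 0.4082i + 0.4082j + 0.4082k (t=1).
-0.8687 + 0.1836i - 0.1425j + 0.4374k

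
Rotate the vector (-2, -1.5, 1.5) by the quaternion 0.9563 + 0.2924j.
(-0.819, -1.5, 2.362)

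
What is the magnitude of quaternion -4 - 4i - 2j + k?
√37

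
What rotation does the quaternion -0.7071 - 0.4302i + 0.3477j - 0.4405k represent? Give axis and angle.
axis = (-0.6084, 0.4917, -0.623), θ = 3π/2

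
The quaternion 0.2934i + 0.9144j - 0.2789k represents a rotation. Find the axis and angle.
axis = (0.2934, 0.9144, -0.2789), θ = π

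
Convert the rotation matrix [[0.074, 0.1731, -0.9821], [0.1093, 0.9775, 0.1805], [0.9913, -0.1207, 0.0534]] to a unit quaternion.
0.7254 - 0.1038i - 0.6801j - 0.022k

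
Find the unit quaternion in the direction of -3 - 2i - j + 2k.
-0.7071 - 0.4714i - 0.2357j + 0.4714k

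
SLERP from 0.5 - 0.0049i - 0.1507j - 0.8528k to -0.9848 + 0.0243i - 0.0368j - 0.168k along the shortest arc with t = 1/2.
0.9057 - 0.0178i - 0.0695j - 0.4177k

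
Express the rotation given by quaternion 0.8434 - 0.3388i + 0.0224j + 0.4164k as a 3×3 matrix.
[[0.6522, -0.7176, -0.2444], [0.6872, 0.4237, 0.5901], [-0.3199, -0.5528, 0.7694]]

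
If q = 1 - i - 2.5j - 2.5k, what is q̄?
1 + i + 2.5j + 2.5k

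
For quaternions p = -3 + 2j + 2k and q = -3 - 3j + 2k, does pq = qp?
No: pq = 11 + 10i + 3j - 12k ≠ 11 - 10i + 3j - 12k = qp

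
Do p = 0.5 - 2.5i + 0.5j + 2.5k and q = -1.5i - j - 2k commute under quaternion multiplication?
No: pq = 1.75 + 0.75i - 9.25j + 2.25k ≠ 1.75 - 2.25i + 8.25j - 4.25k = qp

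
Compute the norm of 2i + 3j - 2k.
√17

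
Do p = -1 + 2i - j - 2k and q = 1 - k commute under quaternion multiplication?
No: pq = -3 + 3i + j - k ≠ -3 + i - 3j - k = qp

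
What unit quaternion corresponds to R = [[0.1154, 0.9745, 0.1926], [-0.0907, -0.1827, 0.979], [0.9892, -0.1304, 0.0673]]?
-0.5 + 0.5547i + 0.3983j + 0.5326k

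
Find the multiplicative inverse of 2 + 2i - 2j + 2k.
0.125 - 0.125i + 0.125j - 0.125k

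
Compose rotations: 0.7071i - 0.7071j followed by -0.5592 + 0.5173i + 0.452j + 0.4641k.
-0.0462 - 0.0672i + 0.7236j - 0.6854k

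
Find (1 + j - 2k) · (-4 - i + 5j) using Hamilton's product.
-9 + 9i + 3j + 9k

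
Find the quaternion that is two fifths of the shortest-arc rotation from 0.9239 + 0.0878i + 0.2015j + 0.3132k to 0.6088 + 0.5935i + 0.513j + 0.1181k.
0.8482 + 0.3111i + 0.3486j + 0.2495k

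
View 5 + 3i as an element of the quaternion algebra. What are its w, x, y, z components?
5 + 3i + 0j + 0k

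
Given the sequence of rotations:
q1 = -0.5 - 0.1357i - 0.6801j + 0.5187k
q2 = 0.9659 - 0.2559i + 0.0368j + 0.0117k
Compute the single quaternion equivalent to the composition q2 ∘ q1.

q2 · q1 = -0.4987 + 0.0239i - 0.5442j + 0.6742k
-0.4987 + 0.0239i - 0.5442j + 0.6742k


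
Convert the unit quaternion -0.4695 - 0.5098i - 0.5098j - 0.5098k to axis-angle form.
axis = (-√3/3, -√3/3, -√3/3), θ = 236°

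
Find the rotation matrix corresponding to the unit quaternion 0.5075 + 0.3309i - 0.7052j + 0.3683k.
[[-0.2659, -0.8405, -0.472], [-0.0929, 0.5097, -0.8553], [0.9595, -0.1836, -0.2136]]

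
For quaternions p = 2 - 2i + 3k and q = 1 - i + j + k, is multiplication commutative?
No: pq = -3 - 7i + j + 3k ≠ -3 - i + 3j + 7k = qp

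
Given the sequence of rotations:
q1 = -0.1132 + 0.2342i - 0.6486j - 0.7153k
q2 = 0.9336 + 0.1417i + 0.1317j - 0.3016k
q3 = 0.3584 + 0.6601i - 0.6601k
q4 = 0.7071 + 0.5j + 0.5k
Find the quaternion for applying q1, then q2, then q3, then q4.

q2 · q1 = -0.2692 - 0.0872i - 0.5897j - 0.7564k
q3 · q2 · q1 = -0.5382 - 0.5982i + 0.3455j - 0.4827k
q4 · q3 · q2 · q1 = -0.312 - 0.8371i - 0.3239j - 0.3113k
-0.312 - 0.8371i - 0.3239j - 0.3113k


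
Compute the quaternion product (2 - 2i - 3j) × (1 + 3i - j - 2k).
5 + 10i - 9j + 7k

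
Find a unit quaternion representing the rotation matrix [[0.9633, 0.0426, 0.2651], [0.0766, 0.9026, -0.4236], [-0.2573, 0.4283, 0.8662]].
0.9659 + 0.2205i + 0.1352j + 0.0088k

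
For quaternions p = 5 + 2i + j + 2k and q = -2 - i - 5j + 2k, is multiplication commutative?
No: pq = -7 + 3i - 33j - 3k ≠ -7 - 21i - 21j + 15k = qp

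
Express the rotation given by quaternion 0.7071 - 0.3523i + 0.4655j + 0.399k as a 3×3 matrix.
[[0.2482, -0.8923, 0.3772], [0.2363, 0.4334, 0.8697], [-0.9394, -0.1268, 0.3184]]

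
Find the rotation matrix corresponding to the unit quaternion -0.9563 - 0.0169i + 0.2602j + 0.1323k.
[[0.8296, 0.2442, -0.5021], [-0.2618, 0.9644, 0.0365], [0.4932, 0.1012, 0.864]]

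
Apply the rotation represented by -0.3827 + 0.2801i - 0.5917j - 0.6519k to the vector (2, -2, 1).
(0.648, 1.335, -2.607)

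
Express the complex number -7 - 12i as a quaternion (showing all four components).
-7 - 12i + 0j + 0k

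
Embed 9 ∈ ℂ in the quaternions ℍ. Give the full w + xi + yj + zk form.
9 + 0i + 0j + 0k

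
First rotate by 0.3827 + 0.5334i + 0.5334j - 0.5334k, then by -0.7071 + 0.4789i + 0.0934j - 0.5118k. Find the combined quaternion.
-0.8489 + 0.0293i - 0.359j + 0.3869k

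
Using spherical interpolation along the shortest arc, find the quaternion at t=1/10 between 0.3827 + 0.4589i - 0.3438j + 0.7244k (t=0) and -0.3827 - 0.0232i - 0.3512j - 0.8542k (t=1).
0.3962 + 0.4258i - 0.2773j + 0.7647k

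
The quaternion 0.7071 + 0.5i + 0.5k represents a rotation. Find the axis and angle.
axis = (√2/2, 0, √2/2), θ = π/2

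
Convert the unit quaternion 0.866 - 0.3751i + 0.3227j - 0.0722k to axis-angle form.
axis = (-0.7501, 0.6453, -0.1444), θ = π/3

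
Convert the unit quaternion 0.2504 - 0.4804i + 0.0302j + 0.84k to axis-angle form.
axis = (-0.4962, 0.0312, 0.8676), θ = 151°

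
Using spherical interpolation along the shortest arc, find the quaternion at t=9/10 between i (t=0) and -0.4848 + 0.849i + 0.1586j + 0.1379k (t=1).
-0.4407 + 0.8771i + 0.1442j + 0.1254k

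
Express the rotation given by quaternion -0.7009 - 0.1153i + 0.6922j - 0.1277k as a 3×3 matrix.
[[0.0091, -0.3386, -0.9409], [0.0194, 0.9408, -0.3384], [0.9998, -0.0152, 0.0151]]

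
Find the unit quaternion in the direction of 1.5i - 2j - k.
0.5571i - 0.7428j - 0.3714k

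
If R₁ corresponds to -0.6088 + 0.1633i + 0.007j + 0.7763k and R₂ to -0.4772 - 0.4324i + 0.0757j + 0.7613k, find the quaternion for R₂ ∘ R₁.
-0.2304 + 0.2388i + 0.4106j - 0.8493k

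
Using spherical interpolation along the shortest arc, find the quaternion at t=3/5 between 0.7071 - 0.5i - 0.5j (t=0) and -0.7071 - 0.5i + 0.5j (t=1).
0.812 + 0.1045i - 0.5742j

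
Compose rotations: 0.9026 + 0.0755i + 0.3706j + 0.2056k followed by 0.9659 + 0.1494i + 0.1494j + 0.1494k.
0.7745 + 0.1831i + 0.4734j + 0.3775k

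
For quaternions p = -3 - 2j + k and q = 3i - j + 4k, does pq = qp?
No: pq = -6 - 16i + 6j - 6k ≠ -6 - 2i - 18k = qp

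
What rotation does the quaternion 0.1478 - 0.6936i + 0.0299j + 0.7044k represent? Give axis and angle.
axis = (-0.7013, 0.0302, 0.7122), θ = 163°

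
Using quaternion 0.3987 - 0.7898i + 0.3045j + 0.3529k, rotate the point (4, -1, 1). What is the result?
(2.71, 0.543, -3.219)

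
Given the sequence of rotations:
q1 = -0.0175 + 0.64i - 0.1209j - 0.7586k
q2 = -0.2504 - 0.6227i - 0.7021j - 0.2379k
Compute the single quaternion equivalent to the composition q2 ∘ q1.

q2 · q1 = 0.1376 + 0.3545i - 0.5821j + 0.7187k
0.1376 + 0.3545i - 0.5821j + 0.7187k


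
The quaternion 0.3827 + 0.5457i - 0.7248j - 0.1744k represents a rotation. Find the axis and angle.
axis = (0.5907, -0.7845, -0.1888), θ = 3π/4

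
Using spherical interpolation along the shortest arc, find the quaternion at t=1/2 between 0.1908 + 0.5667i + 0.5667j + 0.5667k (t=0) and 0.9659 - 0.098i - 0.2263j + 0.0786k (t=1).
0.8001 + 0.3242i + 0.2355j + 0.4464k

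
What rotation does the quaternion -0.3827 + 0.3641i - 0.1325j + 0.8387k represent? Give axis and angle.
axis = (0.3941, -0.1434, 0.9078), θ = 5π/4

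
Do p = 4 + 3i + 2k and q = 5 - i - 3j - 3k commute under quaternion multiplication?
No: pq = 29 + 17i - 5j - 11k ≠ 29 + 5i - 19j + 7k = qp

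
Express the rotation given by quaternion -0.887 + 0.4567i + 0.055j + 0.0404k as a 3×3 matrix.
[[0.9907, 0.1219, -0.0607], [-0.0214, 0.5796, 0.8146], [0.1345, -0.8057, 0.5768]]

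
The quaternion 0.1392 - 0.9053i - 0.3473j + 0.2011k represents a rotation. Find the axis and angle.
axis = (-0.9142, -0.3507, 0.2031), θ = 164°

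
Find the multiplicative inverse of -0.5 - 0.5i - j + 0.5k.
-0.2857 + 0.2857i + 0.5714j - 0.2857k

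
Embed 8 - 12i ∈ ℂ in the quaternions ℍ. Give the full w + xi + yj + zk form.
8 - 12i + 0j + 0k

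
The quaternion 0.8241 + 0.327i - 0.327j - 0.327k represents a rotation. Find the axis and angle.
axis = (√3/3, -√3/3, -√3/3), θ = 69°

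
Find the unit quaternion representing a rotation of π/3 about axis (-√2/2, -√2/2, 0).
0.866 - 0.3536i - 0.3536j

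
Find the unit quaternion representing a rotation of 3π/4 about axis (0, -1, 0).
0.3827 - 0.9239j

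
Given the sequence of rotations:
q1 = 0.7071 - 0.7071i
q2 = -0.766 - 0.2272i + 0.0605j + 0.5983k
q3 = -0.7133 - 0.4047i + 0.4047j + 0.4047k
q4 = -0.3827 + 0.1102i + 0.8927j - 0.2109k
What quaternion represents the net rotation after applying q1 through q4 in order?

q2 · q1 = -0.7023 + 0.381i - 0.3803j + 0.4658k
q3 · q2 · q1 = 0.6205 + 0.3549i + 0.3297j - 0.6168k
q4 · q3 · q2 · q1 = -0.701 - 0.5485i + 0.4209j - 0.1753k
-0.701 - 0.5485i + 0.4209j - 0.1753k


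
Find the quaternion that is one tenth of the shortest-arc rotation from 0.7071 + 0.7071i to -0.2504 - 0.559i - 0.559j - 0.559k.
0.6858 + 0.7219i + 0.0654j + 0.0654k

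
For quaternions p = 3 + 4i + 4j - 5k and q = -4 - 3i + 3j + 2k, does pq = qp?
No: pq = -2 - 2i + 50k ≠ -2 - 48i - 14j + 2k = qp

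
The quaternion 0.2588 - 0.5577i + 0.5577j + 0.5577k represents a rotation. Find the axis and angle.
axis = (-√3/3, √3/3, √3/3), θ = 5π/6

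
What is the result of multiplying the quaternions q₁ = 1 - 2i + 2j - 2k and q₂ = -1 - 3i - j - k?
-7 - 5i + j + 9k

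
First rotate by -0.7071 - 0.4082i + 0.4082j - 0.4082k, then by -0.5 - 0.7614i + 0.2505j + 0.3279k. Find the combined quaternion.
0.0743 + 0.5064i - 0.8259j - 0.2363k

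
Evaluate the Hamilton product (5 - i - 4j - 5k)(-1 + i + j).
11i + 4j + 8k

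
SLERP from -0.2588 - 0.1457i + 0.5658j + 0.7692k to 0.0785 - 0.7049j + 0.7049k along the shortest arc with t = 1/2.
-0.1203 - 0.0972i - 0.0928j + 0.9836k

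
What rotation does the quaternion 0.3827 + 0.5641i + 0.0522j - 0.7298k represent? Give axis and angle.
axis = (0.6106, 0.0565, -0.7899), θ = 3π/4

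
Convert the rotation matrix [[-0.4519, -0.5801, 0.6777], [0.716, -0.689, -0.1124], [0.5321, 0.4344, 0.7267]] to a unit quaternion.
0.3827 + 0.3572i + 0.0951j + 0.8467k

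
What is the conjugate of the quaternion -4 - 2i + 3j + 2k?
-4 + 2i - 3j - 2k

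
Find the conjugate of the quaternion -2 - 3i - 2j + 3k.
-2 + 3i + 2j - 3k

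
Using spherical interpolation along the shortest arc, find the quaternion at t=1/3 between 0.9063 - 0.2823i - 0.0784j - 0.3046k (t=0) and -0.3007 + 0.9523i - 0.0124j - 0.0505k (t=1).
0.7861 - 0.5807i - 0.053j - 0.2049k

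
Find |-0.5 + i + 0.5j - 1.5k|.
1.936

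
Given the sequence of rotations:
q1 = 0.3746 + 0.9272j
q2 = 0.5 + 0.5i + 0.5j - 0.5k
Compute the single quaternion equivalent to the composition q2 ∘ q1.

q2 · q1 = -0.2763 + 0.6509i + 0.6509j + 0.2763k
-0.2763 + 0.6509i + 0.6509j + 0.2763k


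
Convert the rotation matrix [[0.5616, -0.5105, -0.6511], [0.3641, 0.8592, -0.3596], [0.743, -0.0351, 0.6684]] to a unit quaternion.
0.8788 + 0.0923i - 0.3966j + 0.2488k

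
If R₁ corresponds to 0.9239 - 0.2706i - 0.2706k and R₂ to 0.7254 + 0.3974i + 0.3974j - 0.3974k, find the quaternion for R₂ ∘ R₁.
0.6702 + 0.0633i + 0.5822j - 0.4559k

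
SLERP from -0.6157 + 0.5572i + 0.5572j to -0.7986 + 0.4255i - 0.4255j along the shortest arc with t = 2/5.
-0.7951 + 0.5795i + 0.1786j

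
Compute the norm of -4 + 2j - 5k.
√45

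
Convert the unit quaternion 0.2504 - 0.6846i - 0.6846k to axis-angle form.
axis = (-√2/2, 0, -√2/2), θ = 151°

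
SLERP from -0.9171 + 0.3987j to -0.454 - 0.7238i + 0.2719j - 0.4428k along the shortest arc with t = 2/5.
-0.8294 - 0.3369i + 0.3952j - 0.2061k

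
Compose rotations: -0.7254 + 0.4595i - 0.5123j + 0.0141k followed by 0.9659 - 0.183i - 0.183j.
-0.7103 + 0.574i - 0.3595j + 0.1915k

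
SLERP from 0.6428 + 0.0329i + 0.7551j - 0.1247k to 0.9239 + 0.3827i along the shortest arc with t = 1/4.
0.7789 + 0.136i + 0.6041j - 0.0998k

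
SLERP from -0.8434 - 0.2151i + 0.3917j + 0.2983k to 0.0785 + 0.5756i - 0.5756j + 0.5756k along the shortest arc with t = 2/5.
-0.6615 - 0.4582i + 0.5882j - 0.0804k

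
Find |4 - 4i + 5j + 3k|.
√66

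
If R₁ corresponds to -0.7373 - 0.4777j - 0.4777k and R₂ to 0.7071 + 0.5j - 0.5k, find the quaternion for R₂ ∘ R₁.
-0.5213 - 0.4777i - 0.7064j + 0.0309k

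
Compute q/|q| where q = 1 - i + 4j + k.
0.2294 - 0.2294i + 0.9177j + 0.2294k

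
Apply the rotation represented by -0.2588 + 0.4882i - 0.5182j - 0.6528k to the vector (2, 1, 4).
(-3.099, 3.052, -1.442)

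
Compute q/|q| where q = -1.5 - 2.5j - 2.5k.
-0.3906 - 0.6509j - 0.6509k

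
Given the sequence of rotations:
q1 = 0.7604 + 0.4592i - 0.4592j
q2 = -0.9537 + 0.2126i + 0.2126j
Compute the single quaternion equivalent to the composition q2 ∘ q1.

q2 · q1 = -0.7252 - 0.2763i + 0.5996j - 0.1953k
-0.7252 - 0.2763i + 0.5996j - 0.1953k


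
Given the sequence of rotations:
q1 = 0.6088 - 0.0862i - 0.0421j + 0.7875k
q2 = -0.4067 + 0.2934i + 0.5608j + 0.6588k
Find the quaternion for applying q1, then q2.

q2 · q1 = -0.7175 + 0.683i + 0.0707j + 0.1168k
-0.7175 + 0.683i + 0.0707j + 0.1168k


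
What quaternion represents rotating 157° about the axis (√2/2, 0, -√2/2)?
0.1994 + 0.6929i - 0.6929k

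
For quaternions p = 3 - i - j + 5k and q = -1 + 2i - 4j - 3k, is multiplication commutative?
No: pq = 10 + 30i - 4j - 8k ≠ 10 - 16i - 18j - 20k = qp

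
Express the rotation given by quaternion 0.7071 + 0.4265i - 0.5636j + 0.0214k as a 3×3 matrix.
[[0.3638, -0.511, -0.7788], [-0.4505, 0.6353, -0.6273], [0.8153, 0.579, 0.0009]]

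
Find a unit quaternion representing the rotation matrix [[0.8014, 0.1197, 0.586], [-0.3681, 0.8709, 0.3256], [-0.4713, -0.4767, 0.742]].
0.9239 - 0.2171i + 0.2861j - 0.132k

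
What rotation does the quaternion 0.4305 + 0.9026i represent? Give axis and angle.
axis = (1, 0, 0), θ = 129°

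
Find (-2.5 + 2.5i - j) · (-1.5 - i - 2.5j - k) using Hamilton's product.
3.75 - 0.25i + 10.25j - 4.75k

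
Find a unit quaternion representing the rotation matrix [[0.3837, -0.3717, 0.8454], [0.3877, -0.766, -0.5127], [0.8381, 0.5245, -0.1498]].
0.342 + 0.7582i + 0.0053j + 0.5551k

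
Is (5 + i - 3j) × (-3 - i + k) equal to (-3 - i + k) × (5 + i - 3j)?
No: pq = -14 - 11i + 8j + 2k ≠ -14 - 5i + 10j + 8k = qp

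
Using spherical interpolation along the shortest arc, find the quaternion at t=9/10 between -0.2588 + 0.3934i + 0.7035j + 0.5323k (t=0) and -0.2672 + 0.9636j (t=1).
-0.273 + 0.043i + 0.9593j + 0.0582k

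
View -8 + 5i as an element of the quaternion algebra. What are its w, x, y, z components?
-8 + 5i + 0j + 0k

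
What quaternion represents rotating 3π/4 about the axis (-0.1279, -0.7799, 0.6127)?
0.3827 - 0.1182i - 0.7205j + 0.5661k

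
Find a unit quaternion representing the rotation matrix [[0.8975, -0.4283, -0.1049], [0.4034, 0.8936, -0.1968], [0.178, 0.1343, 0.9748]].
0.9703 + 0.0853i - 0.0729j + 0.2143k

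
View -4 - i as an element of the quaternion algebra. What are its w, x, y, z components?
-4 - i + 0j + 0k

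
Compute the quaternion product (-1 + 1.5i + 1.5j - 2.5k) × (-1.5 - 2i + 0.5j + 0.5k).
5 + 1.75i + 1.5j + 7k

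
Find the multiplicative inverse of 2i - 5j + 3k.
-0.0526i + 0.1316j - 0.0789k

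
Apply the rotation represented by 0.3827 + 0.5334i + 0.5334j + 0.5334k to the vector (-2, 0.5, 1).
(1.334, -1.863, 0.029)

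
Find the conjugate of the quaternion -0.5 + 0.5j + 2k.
-0.5 - 0.5j - 2k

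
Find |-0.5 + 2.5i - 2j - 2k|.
3.808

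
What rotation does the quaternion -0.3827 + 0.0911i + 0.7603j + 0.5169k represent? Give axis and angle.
axis = (0.0986, 0.8229, 0.5595), θ = 5π/4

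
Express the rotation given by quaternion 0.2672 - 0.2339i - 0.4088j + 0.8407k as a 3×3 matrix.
[[-0.7478, -0.258, -0.6117], [0.6405, -0.523, -0.5624], [-0.1748, -0.8124, 0.5563]]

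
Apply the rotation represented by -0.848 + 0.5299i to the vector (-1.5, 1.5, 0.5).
(-1.5, 1.107, -1.129)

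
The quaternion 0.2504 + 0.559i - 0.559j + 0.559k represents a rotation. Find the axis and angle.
axis = (√3/3, -√3/3, √3/3), θ = 151°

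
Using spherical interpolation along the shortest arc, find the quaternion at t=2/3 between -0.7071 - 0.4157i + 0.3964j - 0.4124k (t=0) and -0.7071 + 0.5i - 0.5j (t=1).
-0.9273 + 0.221i - 0.2302j - 0.1958k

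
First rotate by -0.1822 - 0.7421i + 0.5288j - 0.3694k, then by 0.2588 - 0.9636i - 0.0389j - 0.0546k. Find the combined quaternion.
-0.7618 + 0.0268i - 0.1715j - 0.6241k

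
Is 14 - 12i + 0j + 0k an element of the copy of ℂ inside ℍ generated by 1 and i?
Yes. The quaternion 14 - 12i has j- and k-coefficients y = z = 0, so it lies in the complex subalgebra spanned by 1 and i.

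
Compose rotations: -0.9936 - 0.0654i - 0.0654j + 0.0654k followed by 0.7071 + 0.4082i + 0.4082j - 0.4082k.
-0.6225 - 0.4518i - 0.4518j + 0.4518k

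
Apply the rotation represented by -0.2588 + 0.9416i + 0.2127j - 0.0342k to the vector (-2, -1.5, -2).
(-2.04, -0.619, 2.389)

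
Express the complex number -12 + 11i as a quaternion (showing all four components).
-12 + 11i + 0j + 0k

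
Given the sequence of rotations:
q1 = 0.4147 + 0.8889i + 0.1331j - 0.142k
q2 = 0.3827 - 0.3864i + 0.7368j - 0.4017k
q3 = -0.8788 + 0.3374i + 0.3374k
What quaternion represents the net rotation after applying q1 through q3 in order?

q2 · q1 = 0.3471 + 0.1288i - 0.0555j - 0.9273k
q3 · q2 · q1 = -0.0356 + 0.0226i + 0.4051j + 0.9133k
-0.0356 + 0.0226i + 0.4051j + 0.9133k


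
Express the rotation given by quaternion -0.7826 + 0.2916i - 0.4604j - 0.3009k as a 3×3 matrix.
[[0.395, -0.7395, 0.5451], [0.2025, 0.6489, 0.7335], [-0.8961, -0.1793, 0.406]]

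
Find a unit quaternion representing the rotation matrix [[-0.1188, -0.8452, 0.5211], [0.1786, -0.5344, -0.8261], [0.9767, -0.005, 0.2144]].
0.3746 + 0.548i - 0.3041j + 0.6833k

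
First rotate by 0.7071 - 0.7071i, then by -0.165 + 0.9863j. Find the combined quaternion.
-0.1167 + 0.1167i + 0.6974j + 0.6974k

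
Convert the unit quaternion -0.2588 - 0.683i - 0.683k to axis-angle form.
axis = (-√2/2, 0, -√2/2), θ = 7π/6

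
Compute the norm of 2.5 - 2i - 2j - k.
3.905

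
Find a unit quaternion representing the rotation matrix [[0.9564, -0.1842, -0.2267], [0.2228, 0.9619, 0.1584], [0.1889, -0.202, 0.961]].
0.9848 - 0.0915i - 0.1055j + 0.1033k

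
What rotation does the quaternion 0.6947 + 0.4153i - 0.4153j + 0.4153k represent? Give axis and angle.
axis = (√3/3, -√3/3, √3/3), θ = 92°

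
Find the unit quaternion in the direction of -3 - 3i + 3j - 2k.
-0.5388 - 0.5388i + 0.5388j - 0.3592k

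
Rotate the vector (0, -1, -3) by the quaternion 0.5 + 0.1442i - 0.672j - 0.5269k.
(2.139, -2.095, -1.018)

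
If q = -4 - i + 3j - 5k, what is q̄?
-4 + i - 3j + 5k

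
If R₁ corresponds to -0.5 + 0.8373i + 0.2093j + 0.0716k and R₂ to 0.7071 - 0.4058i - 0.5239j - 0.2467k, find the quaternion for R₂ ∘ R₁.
0.1135 + 0.8091i + 0.2324j + 0.5277k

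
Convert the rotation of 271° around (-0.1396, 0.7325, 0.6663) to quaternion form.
-0.7133 - 0.0978i + 0.5134j + 0.467k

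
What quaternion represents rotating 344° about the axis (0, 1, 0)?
-0.9903 + 0.1392j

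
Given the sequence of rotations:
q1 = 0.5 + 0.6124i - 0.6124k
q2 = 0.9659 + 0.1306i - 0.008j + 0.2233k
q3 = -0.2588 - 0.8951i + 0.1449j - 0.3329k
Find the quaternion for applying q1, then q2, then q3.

q2 · q1 = 0.5397 + 0.6617i + 0.2127j - 0.475k
q3 · q2 · q1 = 0.2637 - 0.6524i - 0.6223j - 0.343k
0.2637 - 0.6524i - 0.6223j - 0.343k


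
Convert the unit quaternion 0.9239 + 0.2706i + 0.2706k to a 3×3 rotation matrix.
[[0.8536, -0.5, 0.1464], [0.5, 0.7071, -0.5], [0.1464, 0.5, 0.8536]]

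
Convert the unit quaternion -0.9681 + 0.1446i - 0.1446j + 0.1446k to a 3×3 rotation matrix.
[[0.9164, 0.2382, 0.3218], [-0.3218, 0.9164, 0.2382], [-0.2382, -0.3218, 0.9164]]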